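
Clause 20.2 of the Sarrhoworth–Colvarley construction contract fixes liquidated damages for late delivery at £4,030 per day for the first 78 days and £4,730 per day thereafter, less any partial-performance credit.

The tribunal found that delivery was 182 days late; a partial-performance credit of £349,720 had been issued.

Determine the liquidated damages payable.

Liquidated damages: £456,540

First 78 days: 78 × £4,030 = £314,340
Remaining days: (182 − 78) × £4,730 = £491,920
Accrued per-day damages: £314,340 + £491,920 = £806,260
Less partial-performance credit: £806,260 − £349,720 = £456,540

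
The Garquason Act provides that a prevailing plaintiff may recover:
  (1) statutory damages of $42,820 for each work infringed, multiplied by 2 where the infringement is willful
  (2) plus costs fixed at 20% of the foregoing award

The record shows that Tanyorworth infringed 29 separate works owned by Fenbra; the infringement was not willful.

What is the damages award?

Statutory damages: 29 × $42,820 = $1,241,780
Infringement not willful: no ×2 enhancement.
Costs: 20% of $1,241,780 = $248,356
Award plus costs: $1,241,780 + $248,356 = $1,490,136

$1,490,136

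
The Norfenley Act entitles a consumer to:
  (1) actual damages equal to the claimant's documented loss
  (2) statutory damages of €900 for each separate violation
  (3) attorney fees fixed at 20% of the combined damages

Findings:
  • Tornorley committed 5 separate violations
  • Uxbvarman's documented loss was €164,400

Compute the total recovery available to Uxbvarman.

€202,680

Statutory damages: 5 × €900 = €4,500
Combined damages: €164,400 + €4,500 = €168,900
Attorney fees: 20% of €168,900 = €33,780
Total recovery: €168,900 + €33,780 = €202,680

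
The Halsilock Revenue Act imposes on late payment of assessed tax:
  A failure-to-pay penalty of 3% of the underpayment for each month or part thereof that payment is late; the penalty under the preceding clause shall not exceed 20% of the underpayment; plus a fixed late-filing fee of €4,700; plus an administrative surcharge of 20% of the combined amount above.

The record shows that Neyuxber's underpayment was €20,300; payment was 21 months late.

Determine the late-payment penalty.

Penalty: €10,512

Accrued rate: 3% × 21 = 63%, capped at 20% → 20%
Failure-to-pay penalty: 20% of €20,300 = €4,060
Penalty before surcharge: €4,060 + €4,700 = €8,760
Administrative surcharge: 20% of €8,760 = €1,752
Total penalty: €8,760 + €1,752 = €10,512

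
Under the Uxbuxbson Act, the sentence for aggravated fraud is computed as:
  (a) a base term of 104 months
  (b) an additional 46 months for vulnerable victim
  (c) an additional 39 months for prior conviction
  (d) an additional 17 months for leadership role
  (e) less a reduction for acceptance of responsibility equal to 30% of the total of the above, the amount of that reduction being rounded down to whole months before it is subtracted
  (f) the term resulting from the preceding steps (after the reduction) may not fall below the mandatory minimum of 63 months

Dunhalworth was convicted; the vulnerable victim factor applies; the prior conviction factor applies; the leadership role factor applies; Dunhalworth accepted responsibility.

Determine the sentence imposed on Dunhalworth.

145 months

Vulnerable victim enhancement: +46 months
Prior conviction enhancement: +39 months
Leadership role enhancement: +17 months
Adjusted term: 104 months + 46 months + 39 months + 17 months = 206 months
Acceptance of responsibility reduction: 30% of 206 months = 61 months (rounded down)
After reduction: 206 − 61 = 145 months
Minimum 63 months: 145 months meets the minimum, no increase.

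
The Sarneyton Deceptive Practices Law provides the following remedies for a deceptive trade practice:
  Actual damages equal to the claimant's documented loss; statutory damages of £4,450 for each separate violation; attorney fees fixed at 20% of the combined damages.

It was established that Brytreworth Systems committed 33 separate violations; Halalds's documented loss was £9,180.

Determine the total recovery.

Total recovery: £187,236

Statutory damages: 33 × £4,450 = £146,850
Combined damages: £9,180 + £146,850 = £156,030
Attorney fees: 20% of £156,030 = £31,206
Total recovery: £156,030 + £31,206 = £187,236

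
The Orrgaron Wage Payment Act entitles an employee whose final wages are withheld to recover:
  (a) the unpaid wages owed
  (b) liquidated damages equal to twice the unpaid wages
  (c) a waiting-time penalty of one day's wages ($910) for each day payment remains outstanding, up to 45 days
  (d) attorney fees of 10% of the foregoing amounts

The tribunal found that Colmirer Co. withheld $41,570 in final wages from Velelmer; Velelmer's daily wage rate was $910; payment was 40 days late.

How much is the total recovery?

Doubled: 2 × $41,570 = $83,140
Penalty days: min(40, 45) = 40
Waiting-time penalty: 40 × $910 = $36,400
Subtotal: $41,570 + $83,140 + $36,400 = $161,110
Attorney fees: 10% of $161,110 = $16,111
Total award: $161,110 + $16,111 = $177,221

Total award: $177,221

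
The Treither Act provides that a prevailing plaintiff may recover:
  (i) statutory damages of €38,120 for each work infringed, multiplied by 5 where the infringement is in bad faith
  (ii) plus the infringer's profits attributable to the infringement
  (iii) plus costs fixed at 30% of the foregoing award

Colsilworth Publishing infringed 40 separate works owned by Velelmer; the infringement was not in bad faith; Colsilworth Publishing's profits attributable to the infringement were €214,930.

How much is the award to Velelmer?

€2,261,649

Statutory damages: 40 × €38,120 = €1,524,800
Infringement not in bad faith: no ×5 enhancement.
Combined award: €1,524,800 + €214,930 = €1,739,730
Costs: 30% of €1,739,730 = €521,919
Award plus costs: €1,739,730 + €521,919 = €2,261,649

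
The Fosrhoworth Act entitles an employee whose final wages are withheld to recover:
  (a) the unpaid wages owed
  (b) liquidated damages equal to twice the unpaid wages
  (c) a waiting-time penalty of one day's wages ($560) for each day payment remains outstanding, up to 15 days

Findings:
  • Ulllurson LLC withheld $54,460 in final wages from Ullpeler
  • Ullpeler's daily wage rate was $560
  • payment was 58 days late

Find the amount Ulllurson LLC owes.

Doubled: 2 × $54,460 = $108,920
Penalty days: min(58, 15) = 15
Waiting-time penalty: 15 × $560 = $8,400
Total award: $54,460 + $108,920 + $8,400 = $171,780

$171,780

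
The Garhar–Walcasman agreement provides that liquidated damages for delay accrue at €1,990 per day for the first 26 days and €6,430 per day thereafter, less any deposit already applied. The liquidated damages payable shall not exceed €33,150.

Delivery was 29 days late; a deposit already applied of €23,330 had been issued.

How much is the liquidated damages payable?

First 26 days: 26 × €1,990 = €51,740
Remaining days: (29 − 26) × €6,430 = €19,290
Accrued per-day damages: €51,740 + €19,290 = €71,030
Less deposit already applied: €71,030 − €23,330 = €47,700
Cap at €33,150: €47,700 exceeds the cap → €33,150

€33,150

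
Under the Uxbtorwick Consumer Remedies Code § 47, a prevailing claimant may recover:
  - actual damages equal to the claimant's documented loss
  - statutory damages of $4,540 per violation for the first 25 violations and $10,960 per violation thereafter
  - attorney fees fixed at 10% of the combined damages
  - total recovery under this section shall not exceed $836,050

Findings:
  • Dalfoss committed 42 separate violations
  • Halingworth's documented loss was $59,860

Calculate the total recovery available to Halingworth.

First 25 violations: 25 × $4,540 = $113,500
Remaining violations: (42 − 25) × $10,960 = $186,320
Statutory damages: $113,500 + $186,320 = $299,820
Combined damages: $59,860 + $299,820 = $359,680
Attorney fees: 10% of $359,680 = $35,968
Total before cap: $359,680 + $35,968 = $395,648
Cap at $836,050: $395,648 is within the cap, no reduction.

$395,648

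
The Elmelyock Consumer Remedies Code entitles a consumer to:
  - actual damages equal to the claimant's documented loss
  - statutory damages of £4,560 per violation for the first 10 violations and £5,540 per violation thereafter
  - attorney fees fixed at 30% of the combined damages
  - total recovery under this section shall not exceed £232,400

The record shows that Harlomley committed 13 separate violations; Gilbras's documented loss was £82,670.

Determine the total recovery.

First 10 violations: 10 × £4,560 = £45,600
Remaining violations: (13 − 10) × £5,540 = £16,620
Statutory damages: £45,600 + £16,620 = £62,220
Combined damages: £82,670 + £62,220 = £144,890
Attorney fees: 30% of £144,890 = £43,467
Total before cap: £144,890 + £43,467 = £188,357
Cap at £232,400: £188,357 is within the cap, no reduction.

£188,357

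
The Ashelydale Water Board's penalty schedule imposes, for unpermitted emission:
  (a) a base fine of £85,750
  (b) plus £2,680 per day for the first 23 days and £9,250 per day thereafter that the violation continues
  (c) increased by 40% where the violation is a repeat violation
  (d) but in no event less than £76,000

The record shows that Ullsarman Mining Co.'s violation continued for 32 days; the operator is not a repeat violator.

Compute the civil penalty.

First 23 days: 23 × £2,680 = £61,640
Remaining days: (32 − 23) × £9,250 = £83,250
Per-day component: £61,640 + £83,250 = £144,890
Base plus per-day: £85,750 + £144,890 = £230,640
The operator is not a repeat violator: no 40% increase.
Minimum £76,000: £230,640 meets the minimum, no increase.

£230,640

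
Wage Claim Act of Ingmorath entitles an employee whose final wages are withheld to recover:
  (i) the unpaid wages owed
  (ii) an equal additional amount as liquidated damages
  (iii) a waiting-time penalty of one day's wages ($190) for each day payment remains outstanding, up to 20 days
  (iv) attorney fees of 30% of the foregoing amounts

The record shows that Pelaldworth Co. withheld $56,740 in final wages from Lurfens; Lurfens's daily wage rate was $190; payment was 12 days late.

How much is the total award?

$150,488

Liquidated damages (equal amount): $56,740
Penalty days: min(12, 20) = 12
Waiting-time penalty: 12 × $190 = $2,280
Subtotal: $56,740 + $56,740 + $2,280 = $115,760
Attorney fees: 30% of $115,760 = $34,728
Total award: $115,760 + $34,728 = $150,488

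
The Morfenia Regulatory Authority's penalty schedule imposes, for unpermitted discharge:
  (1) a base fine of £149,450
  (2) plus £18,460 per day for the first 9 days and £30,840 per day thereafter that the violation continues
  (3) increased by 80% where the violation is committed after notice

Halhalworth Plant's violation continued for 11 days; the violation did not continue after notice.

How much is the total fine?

First 9 days: 9 × £18,460 = £166,140
Remaining days: (11 − 9) × £30,840 = £61,680
Per-day component: £166,140 + £61,680 = £227,820
Base plus per-day: £149,450 + £227,820 = £377,270
The violation did not continue after notice: no 80% increase.

£377,270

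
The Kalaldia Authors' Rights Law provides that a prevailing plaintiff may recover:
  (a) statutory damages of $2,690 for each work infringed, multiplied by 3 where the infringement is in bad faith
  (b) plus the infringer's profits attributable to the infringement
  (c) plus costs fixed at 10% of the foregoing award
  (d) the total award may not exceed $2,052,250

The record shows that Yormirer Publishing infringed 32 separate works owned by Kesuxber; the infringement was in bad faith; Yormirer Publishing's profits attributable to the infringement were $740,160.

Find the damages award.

Statutory damages: 32 × $2,690 = $86,080
Trebled: 3 × $86,080 = $258,240
Combined award: $258,240 + $740,160 = $998,400
Costs: 10% of $998,400 = $99,840
Award plus costs: $998,400 + $99,840 = $1,098,240
Cap at $2,052,250: $1,098,240 is within the cap, no reduction.

$1,098,240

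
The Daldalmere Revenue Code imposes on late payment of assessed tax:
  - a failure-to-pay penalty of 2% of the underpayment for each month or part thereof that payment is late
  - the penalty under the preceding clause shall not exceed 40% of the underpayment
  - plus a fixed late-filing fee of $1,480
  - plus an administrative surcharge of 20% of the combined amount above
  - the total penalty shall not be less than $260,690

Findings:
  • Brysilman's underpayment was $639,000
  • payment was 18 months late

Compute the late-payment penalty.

Penalty: $277,824

Accrued rate: 2% × 18 = 36%, capped at 40% → 36%
Failure-to-pay penalty: 36% of $639,000 = $230,040
Penalty before surcharge: $230,040 + $1,480 = $231,520
Administrative surcharge: 20% of $231,520 = $46,304
Total penalty: $231,520 + $46,304 = $277,824
Minimum $260,690: $277,824 meets the minimum, no increase.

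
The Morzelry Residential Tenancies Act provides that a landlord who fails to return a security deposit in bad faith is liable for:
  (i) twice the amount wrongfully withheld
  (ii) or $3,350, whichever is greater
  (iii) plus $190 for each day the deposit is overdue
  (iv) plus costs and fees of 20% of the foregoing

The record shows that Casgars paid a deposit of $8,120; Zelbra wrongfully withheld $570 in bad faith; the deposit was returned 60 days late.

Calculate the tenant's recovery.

Doubled: 2 × $570 = $1,140
Minimum $3,350: $1,140 is below the minimum → $3,350
Late-return penalty: 60 × $190 = $11,400
Damages plus late penalty: $3,350 + $11,400 = $14,750
Costs and fees: 20% of $14,750 = $2,950
Total recovery: $14,750 + $2,950 = $17,700

$17,700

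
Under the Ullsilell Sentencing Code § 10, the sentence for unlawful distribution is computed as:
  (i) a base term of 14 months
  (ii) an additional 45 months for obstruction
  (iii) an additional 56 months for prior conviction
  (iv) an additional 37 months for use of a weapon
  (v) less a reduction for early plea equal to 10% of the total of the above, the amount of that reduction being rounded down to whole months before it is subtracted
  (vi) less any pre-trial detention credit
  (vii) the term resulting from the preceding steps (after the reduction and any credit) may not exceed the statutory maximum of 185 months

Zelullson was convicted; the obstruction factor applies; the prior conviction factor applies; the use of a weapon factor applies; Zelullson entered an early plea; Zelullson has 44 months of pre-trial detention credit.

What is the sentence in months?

93 months

Obstruction enhancement: +45 months
Prior conviction enhancement: +56 months
Use of a weapon enhancement: +37 months
Adjusted term: 14 months + 45 months + 56 months + 37 months = 152 months
Early plea reduction: 10% of 152 months = 15 months (rounded down)
After reduction: 152 − 15 = 137 months
Less pre-trial detention credit: 137 months − 44 months = 93 months
Cap at 185 months: 93 months is within the cap, no reduction.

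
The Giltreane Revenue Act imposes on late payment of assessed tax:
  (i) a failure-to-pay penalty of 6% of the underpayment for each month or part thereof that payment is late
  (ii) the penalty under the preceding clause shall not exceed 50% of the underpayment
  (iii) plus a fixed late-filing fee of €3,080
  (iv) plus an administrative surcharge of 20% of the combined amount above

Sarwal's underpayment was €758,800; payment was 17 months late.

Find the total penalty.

Penalty: €458,976

Accrued rate: 6% × 17 = 102%, capped at 50% → 50%
Failure-to-pay penalty: 50% of €758,800 = €379,400
Penalty before surcharge: €379,400 + €3,080 = €382,480
Administrative surcharge: 20% of €382,480 = €76,496
Total penalty: €382,480 + €76,496 = €458,976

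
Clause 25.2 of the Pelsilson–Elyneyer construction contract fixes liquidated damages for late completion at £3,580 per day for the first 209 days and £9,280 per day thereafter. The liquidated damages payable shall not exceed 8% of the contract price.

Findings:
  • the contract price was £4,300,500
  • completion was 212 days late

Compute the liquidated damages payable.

First 209 days: 209 × £3,580 = £748,220
Remaining days: (212 − 209) × £9,280 = £27,840
Accrued per-day damages: £748,220 + £27,840 = £776,060
Cap: 8% of £4,300,500 = £344,040
Cap at £344,040: £776,060 exceeds the cap → £344,040

£344,040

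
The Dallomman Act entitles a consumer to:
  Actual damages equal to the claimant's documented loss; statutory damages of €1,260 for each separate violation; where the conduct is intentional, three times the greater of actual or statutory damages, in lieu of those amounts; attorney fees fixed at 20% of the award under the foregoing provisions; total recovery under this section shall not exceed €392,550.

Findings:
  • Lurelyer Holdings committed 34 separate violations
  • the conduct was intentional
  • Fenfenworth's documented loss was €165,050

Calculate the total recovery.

€392,550

Statutory damages: 34 × €1,260 = €42,840
Greater of actual damages (€165,050) or statutory damages (€42,840): €165,050
Trebled: 3 × €165,050 = €495,150
Attorney fees: 20% of €495,150 = €99,030
Total before cap: €495,150 + €99,030 = €594,180
Cap at €392,550: €594,180 exceeds the cap → €392,550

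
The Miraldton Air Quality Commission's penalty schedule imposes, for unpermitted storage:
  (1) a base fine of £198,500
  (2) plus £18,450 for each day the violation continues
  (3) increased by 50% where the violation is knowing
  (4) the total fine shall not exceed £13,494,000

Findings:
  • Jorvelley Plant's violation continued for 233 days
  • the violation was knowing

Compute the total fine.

£6,746,025

Per-day component: 233 × £18,450 = £4,298,850
Base plus per-day: £198,500 + £4,298,850 = £4,497,350
Enhancement: 50% of £4,497,350 = £2,248,675
Enhanced fine: £4,497,350 + £2,248,675 = £6,746,025
Cap at £13,494,000: £6,746,025 is within the cap, no reduction.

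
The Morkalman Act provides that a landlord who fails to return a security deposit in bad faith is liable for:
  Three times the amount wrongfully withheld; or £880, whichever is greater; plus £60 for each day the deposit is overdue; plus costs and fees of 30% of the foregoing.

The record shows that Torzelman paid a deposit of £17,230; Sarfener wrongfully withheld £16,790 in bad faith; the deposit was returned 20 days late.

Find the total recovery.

Trebled: 3 × £16,790 = £50,370
Minimum £880: £50,370 meets the minimum, no increase.
Late-return penalty: 20 × £60 = £1,200
Damages plus late penalty: £50,370 + £1,200 = £51,570
Costs and fees: 30% of £51,570 = £15,471
Total recovery: £51,570 + £15,471 = £67,041

£67,041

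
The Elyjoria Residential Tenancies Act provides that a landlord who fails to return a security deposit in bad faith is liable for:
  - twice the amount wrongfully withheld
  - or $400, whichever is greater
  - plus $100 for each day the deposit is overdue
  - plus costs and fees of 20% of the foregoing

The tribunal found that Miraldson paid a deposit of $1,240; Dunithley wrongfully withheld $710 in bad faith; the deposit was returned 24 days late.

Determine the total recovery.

Doubled: 2 × $710 = $1,420
Minimum $400: $1,420 meets the minimum, no increase.
Late-return penalty: 24 × $100 = $2,400
Damages plus late penalty: $1,420 + $2,400 = $3,820
Costs and fees: 20% of $3,820 = $764
Total recovery: $3,820 + $764 = $4,584

$4,584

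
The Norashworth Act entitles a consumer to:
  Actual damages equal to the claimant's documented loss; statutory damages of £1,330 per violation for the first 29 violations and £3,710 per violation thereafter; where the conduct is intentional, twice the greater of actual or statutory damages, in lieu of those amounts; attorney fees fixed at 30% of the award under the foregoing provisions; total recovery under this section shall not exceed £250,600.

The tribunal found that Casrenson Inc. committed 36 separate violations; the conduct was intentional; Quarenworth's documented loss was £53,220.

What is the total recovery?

£167,804

First 29 violations: 29 × £1,330 = £38,570
Remaining violations: (36 − 29) × £3,710 = £25,970
Statutory damages: £38,570 + £25,970 = £64,540
Greater of actual damages (£53,220) or statutory damages (£64,540): £64,540
Doubled: 2 × £64,540 = £129,080
Attorney fees: 30% of £129,080 = £38,724
Total before cap: £129,080 + £38,724 = £167,804
Cap at £250,600: £167,804 is within the cap, no reduction.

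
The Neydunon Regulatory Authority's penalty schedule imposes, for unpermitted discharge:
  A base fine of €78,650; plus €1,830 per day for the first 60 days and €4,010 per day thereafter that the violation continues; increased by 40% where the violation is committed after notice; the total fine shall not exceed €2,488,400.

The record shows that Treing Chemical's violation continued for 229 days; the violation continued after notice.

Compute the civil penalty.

Civil penalty: €1,212,596

First 60 days: 60 × €1,830 = €109,800
Remaining days: (229 − 60) × €4,010 = €677,690
Per-day component: €109,800 + €677,690 = €787,490
Base plus per-day: €78,650 + €787,490 = €866,140
Enhancement: 40% of €866,140 = €346,456
Enhanced fine: €866,140 + €346,456 = €1,212,596
Cap at €2,488,400: €1,212,596 is within the cap, no reduction.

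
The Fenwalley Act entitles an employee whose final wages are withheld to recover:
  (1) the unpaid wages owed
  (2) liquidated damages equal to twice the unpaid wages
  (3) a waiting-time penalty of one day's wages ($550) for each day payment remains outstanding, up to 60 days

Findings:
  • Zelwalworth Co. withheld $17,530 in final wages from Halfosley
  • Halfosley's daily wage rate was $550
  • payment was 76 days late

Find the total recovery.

$85,590

Doubled: 2 × $17,530 = $35,060
Penalty days: min(76, 60) = 60
Waiting-time penalty: 60 × $550 = $33,000
Total award: $17,530 + $35,060 + $33,000 = $85,590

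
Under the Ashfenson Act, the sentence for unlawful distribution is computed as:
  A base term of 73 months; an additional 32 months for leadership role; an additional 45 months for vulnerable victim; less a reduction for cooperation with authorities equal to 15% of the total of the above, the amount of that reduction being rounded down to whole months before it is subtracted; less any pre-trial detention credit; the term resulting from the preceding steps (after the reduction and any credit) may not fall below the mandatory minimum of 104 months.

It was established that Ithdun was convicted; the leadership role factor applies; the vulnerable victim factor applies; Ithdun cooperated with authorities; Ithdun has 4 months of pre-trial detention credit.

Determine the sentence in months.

Leadership role enhancement: +32 months
Vulnerable victim enhancement: +45 months
Adjusted term: 73 months + 32 months + 45 months = 150 months
Cooperation with authorities reduction: 15% of 150 months = 22 months (rounded down)
After reduction: 150 − 22 = 128 months
Less pre-trial detention credit: 128 months − 4 months = 124 months
Minimum 104 months: 124 months meets the minimum, no increase.

124 months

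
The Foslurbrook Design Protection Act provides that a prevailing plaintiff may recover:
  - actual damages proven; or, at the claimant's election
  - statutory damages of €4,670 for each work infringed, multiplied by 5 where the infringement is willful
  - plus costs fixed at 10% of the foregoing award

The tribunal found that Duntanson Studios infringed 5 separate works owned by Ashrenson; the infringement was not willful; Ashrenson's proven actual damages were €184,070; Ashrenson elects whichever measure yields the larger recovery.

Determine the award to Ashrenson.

Statutory damages: 5 × €4,670 = €23,350
Infringement not willful: no ×5 enhancement.
Greater of actual damages (€184,070) or statutory damages (€23,350): €184,070
Costs: 10% of €184,070 = €18,407
Award plus costs: €184,070 + €18,407 = €202,477

€202,477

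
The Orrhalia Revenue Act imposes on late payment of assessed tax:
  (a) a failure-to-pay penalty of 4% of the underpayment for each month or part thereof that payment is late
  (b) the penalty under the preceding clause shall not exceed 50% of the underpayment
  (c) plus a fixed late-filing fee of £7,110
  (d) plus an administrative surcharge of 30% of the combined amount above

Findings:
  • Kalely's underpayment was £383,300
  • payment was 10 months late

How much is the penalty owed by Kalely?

£208,559

Accrued rate: 4% × 10 = 40%, capped at 50% → 40%
Failure-to-pay penalty: 40% of £383,300 = £153,320
Penalty before surcharge: £153,320 + £7,110 = £160,430
Administrative surcharge: 30% of £160,430 = £48,129
Total penalty: £160,430 + £48,129 = £208,559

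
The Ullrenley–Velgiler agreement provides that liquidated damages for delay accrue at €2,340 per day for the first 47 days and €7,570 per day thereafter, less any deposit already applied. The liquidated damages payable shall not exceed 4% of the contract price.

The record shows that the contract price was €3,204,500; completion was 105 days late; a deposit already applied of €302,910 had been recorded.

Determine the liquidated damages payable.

€128,180

First 47 days: 47 × €2,340 = €109,980
Remaining days: (105 − 47) × €7,570 = €439,060
Accrued per-day damages: €109,980 + €439,060 = €549,040
Less deposit already applied: €549,040 − €302,910 = €246,130
Cap: 4% of €3,204,500 = €128,180
Cap at €128,180: €246,130 exceeds the cap → €128,180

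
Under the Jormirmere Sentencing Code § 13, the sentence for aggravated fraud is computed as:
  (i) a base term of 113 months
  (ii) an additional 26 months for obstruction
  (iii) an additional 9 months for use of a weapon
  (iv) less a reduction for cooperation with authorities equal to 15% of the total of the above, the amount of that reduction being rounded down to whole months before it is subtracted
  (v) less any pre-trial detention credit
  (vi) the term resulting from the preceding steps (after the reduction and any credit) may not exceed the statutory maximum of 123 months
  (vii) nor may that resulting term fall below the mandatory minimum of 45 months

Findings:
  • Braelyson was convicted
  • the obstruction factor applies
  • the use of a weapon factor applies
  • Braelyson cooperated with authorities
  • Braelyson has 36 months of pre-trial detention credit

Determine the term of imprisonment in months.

90 months

Obstruction enhancement: +26 months
Use of a weapon enhancement: +9 months
Adjusted term: 113 months + 26 months + 9 months = 148 months
Cooperation with authorities reduction: 15% of 148 months = 22 months (rounded down)
After reduction: 148 − 22 = 126 months
Less pre-trial detention credit: 126 months − 36 months = 90 months
Cap at 123 months: 90 months is within the cap, no reduction.
Minimum 45 months: 90 months meets the minimum, no increase.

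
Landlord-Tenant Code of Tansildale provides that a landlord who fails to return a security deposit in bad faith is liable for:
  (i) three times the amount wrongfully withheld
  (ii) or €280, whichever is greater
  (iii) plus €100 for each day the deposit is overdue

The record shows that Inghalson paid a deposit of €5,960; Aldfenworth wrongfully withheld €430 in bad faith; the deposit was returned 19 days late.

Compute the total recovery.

Recovery: €3,190

Trebled: 3 × €430 = €1,290
Minimum €280: €1,290 meets the minimum, no increase.
Late-return penalty: 19 × €100 = €1,900
Damages plus late penalty: €1,290 + €1,900 = €3,190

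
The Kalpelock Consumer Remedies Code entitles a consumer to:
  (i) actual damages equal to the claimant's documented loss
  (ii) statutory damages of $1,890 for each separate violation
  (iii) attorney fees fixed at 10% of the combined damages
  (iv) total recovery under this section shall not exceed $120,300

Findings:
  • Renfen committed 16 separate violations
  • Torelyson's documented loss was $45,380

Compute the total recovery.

Statutory damages: 16 × $1,890 = $30,240
Combined damages: $45,380 + $30,240 = $75,620
Attorney fees: 10% of $75,620 = $7,562
Total before cap: $75,620 + $7,562 = $83,182
Cap at $120,300: $83,182 is within the cap, no reduction.

$83,182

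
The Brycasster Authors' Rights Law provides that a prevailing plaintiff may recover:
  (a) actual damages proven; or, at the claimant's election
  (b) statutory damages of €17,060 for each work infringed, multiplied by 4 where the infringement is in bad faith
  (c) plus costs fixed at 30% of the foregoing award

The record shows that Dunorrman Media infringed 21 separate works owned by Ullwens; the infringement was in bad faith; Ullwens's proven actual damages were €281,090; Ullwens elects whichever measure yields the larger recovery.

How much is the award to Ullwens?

€1,862,952

Statutory damages: 21 × €17,060 = €358,260
Multiplied by 4: 4 × €358,260 = €1,433,040
Greater of actual damages (€281,090) or enhanced statutory damages (€1,433,040): €1,433,040
Costs: 30% of €1,433,040 = €429,912
Award plus costs: €1,433,040 + €429,912 = €1,862,952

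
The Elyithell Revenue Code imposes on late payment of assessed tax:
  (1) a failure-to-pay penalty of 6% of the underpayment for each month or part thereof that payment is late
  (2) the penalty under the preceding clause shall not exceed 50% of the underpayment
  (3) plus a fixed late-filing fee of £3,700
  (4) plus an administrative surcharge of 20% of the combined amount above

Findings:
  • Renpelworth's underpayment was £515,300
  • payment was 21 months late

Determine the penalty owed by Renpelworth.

Accrued rate: 6% × 21 = 126%, capped at 50% → 50%
Failure-to-pay penalty: 50% of £515,300 = £257,650
Penalty before surcharge: £257,650 + £3,700 = £261,350
Administrative surcharge: 20% of £261,350 = £52,270
Total penalty: £261,350 + £52,270 = £313,620

Penalty: £313,620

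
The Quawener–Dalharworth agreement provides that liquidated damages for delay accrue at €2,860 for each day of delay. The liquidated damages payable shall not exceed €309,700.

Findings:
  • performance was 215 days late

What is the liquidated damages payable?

Liquidated damages: €309,700

Per-day damages: 215 × €2,860 = €614,900
Cap at €309,700: €614,900 exceeds the cap → €309,700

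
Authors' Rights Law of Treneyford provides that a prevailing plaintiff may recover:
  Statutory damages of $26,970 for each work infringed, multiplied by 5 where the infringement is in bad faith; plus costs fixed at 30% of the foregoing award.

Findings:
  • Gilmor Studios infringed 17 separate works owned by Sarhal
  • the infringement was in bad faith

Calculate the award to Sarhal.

$2,980,185

Statutory damages: 17 × $26,970 = $458,490
Multiplied by 5: 5 × $458,490 = $2,292,450
Costs: 30% of $2,292,450 = $687,735
Award plus costs: $2,292,450 + $687,735 = $2,980,185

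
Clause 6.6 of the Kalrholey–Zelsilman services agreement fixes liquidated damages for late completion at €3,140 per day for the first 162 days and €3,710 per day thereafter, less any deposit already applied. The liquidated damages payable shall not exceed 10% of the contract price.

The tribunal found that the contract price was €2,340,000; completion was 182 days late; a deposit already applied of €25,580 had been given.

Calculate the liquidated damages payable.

Liquidated damages: €234,000

First 162 days: 162 × €3,140 = €508,680
Remaining days: (182 − 162) × €3,710 = €74,200
Accrued per-day damages: €508,680 + €74,200 = €582,880
Less deposit already applied: €582,880 − €25,580 = €557,300
Cap: 10% of €2,340,000 = €234,000
Cap at €234,000: €557,300 exceeds the cap → €234,000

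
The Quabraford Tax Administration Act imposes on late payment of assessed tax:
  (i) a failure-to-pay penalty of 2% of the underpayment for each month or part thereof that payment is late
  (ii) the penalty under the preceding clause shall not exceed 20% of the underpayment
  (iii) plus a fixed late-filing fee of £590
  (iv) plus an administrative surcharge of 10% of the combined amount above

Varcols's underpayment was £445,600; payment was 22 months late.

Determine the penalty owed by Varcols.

£98,681

Accrued rate: 2% × 22 = 44%, capped at 20% → 20%
Failure-to-pay penalty: 20% of £445,600 = £89,120
Penalty before surcharge: £89,120 + £590 = £89,710
Administrative surcharge: 10% of £89,710 = £8,971
Total penalty: £89,710 + £8,971 = £98,681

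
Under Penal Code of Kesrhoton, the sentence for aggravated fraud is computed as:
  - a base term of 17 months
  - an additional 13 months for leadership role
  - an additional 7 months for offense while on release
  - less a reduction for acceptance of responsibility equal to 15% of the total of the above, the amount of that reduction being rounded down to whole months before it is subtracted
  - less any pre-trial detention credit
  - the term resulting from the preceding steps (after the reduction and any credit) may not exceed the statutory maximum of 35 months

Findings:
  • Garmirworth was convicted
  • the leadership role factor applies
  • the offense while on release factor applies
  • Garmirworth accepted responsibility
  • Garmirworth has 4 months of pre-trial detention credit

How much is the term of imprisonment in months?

28 months

Leadership role enhancement: +13 months
Offense while on release enhancement: +7 months
Adjusted term: 17 months + 13 months + 7 months = 37 months
Acceptance of responsibility reduction: 15% of 37 months = 5 months (rounded down)
After reduction: 37 − 5 = 32 months
Less pre-trial detention credit: 32 months − 4 months = 28 months
Cap at 35 months: 28 months is within the cap, no reduction.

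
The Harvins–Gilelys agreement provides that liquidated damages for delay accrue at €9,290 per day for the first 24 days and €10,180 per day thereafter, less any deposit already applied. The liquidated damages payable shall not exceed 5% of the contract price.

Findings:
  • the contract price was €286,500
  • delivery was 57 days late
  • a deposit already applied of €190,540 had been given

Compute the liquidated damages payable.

First 24 days: 24 × €9,290 = €222,960
Remaining days: (57 − 24) × €10,180 = €335,940
Accrued per-day damages: €222,960 + €335,940 = €558,900
Less deposit already applied: €558,900 − €190,540 = €368,360
Cap: 5% of €286,500 = €14,325
Cap at €14,325: €368,360 exceeds the cap → €14,325

€14,325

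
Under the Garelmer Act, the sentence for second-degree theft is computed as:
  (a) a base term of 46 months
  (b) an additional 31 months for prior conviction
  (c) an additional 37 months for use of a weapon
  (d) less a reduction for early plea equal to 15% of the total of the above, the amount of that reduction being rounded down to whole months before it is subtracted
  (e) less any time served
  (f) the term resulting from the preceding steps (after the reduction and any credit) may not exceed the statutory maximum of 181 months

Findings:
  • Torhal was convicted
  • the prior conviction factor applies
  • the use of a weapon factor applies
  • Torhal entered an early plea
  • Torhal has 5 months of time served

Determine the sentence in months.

92 months

Prior conviction enhancement: +31 months
Use of a weapon enhancement: +37 months
Adjusted term: 46 months + 31 months + 37 months = 114 months
Early plea reduction: 15% of 114 months = 17 months (rounded down)
After reduction: 114 − 17 = 97 months
Less time served: 97 months − 5 months = 92 months
Cap at 181 months: 92 months is within the cap, no reduction.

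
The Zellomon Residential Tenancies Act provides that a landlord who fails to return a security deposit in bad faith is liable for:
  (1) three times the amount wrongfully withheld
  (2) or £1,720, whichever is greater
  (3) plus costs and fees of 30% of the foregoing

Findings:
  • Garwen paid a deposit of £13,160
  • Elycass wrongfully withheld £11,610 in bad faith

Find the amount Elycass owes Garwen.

£45,279

Trebled: 3 × £11,610 = £34,830
Minimum £1,720: £34,830 meets the minimum, no increase.
Costs and fees: 30% of £34,830 = £10,449
Total recovery: £34,830 + £10,449 = £45,279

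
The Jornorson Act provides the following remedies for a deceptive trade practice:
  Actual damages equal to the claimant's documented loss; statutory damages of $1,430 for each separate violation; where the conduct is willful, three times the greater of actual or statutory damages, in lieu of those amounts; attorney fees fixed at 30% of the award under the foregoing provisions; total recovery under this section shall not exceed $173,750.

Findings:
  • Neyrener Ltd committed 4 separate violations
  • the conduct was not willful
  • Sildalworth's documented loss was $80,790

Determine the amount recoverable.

$112,463

Statutory damages: 4 × $1,430 = $5,720
Conduct not willful: the in-lieu enhancement does not apply.
Actual plus statutory damages: $80,790 + $5,720 = $86,510
Attorney fees: 30% of $86,510 = $25,953
Total before cap: $86,510 + $25,953 = $112,463
Cap at $173,750: $112,463 is within the cap, no reduction.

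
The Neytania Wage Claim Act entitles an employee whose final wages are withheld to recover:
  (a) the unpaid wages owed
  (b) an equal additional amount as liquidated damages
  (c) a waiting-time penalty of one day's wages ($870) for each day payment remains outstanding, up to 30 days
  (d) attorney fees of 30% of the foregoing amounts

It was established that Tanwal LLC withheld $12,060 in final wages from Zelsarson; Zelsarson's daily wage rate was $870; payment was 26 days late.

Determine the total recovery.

Total award: $60,762

Liquidated damages (equal amount): $12,060
Penalty days: min(26, 30) = 26
Waiting-time penalty: 26 × $870 = $22,620
Subtotal: $12,060 + $12,060 + $22,620 = $46,740
Attorney fees: 30% of $46,740 = $14,022
Total award: $46,740 + $14,022 = $60,762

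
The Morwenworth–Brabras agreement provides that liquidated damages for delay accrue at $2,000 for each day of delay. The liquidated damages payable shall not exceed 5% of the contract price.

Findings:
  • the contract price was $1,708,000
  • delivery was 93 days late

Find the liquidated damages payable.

$85,400

Per-day damages: 93 × $2,000 = $186,000
Cap: 5% of $1,708,000 = $85,400
Cap at $85,400: $186,000 exceeds the cap → $85,400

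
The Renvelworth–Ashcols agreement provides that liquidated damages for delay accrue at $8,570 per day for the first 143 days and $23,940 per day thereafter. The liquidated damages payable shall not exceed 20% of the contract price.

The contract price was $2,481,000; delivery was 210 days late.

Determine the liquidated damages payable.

First 143 days: 143 × $8,570 = $1,225,510
Remaining days: (210 − 143) × $23,940 = $1,603,980
Accrued per-day damages: $1,225,510 + $1,603,980 = $2,829,490
Cap: 20% of $2,481,000 = $496,200
Cap at $496,200: $2,829,490 exceeds the cap → $496,200

Liquidated damages: $496,200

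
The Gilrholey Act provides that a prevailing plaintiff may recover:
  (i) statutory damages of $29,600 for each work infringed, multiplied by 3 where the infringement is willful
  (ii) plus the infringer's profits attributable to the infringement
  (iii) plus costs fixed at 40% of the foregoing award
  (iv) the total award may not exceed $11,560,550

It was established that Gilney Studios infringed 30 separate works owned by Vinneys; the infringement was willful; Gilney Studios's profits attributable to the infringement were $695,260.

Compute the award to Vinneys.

$4,702,964

Statutory damages: 30 × $29,600 = $888,000
Trebled: 3 × $888,000 = $2,664,000
Combined award: $2,664,000 + $695,260 = $3,359,260
Costs: 40% of $3,359,260 = $1,343,704
Award plus costs: $3,359,260 + $1,343,704 = $4,702,964
Cap at $11,560,550: $4,702,964 is within the cap, no reduction.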